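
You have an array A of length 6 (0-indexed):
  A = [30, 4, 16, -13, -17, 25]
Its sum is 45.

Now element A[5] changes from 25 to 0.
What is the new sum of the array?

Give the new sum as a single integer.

Answer: 20

Derivation:
Old value at index 5: 25
New value at index 5: 0
Delta = 0 - 25 = -25
New sum = old_sum + delta = 45 + (-25) = 20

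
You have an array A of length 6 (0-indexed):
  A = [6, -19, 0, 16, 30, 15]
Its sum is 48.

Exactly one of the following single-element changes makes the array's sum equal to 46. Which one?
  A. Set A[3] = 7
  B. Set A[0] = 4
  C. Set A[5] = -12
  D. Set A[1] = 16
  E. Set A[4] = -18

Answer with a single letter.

Option A: A[3] 16->7, delta=-9, new_sum=48+(-9)=39
Option B: A[0] 6->4, delta=-2, new_sum=48+(-2)=46 <-- matches target
Option C: A[5] 15->-12, delta=-27, new_sum=48+(-27)=21
Option D: A[1] -19->16, delta=35, new_sum=48+(35)=83
Option E: A[4] 30->-18, delta=-48, new_sum=48+(-48)=0

Answer: B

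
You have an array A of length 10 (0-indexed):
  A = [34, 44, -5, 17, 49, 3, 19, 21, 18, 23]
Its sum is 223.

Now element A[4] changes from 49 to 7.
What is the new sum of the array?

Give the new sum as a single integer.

Old value at index 4: 49
New value at index 4: 7
Delta = 7 - 49 = -42
New sum = old_sum + delta = 223 + (-42) = 181

Answer: 181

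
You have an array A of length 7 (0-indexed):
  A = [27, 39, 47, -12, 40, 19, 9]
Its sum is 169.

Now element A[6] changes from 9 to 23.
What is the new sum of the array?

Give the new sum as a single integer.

Old value at index 6: 9
New value at index 6: 23
Delta = 23 - 9 = 14
New sum = old_sum + delta = 169 + (14) = 183

Answer: 183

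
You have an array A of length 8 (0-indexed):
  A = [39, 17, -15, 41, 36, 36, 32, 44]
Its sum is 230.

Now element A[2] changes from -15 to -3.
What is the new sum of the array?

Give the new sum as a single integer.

Old value at index 2: -15
New value at index 2: -3
Delta = -3 - -15 = 12
New sum = old_sum + delta = 230 + (12) = 242

Answer: 242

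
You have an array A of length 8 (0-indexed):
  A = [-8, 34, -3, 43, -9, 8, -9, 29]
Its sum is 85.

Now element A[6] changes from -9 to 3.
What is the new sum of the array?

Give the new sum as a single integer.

Answer: 97

Derivation:
Old value at index 6: -9
New value at index 6: 3
Delta = 3 - -9 = 12
New sum = old_sum + delta = 85 + (12) = 97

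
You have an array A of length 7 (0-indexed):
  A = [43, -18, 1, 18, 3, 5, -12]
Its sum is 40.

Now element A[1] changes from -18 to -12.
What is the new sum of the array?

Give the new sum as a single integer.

Old value at index 1: -18
New value at index 1: -12
Delta = -12 - -18 = 6
New sum = old_sum + delta = 40 + (6) = 46

Answer: 46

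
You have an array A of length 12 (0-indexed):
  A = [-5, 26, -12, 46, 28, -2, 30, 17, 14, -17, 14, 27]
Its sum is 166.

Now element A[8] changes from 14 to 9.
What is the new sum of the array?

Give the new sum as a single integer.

Old value at index 8: 14
New value at index 8: 9
Delta = 9 - 14 = -5
New sum = old_sum + delta = 166 + (-5) = 161

Answer: 161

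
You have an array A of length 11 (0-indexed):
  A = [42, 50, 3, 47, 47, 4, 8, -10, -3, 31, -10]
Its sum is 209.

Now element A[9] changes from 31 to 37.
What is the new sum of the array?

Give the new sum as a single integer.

Old value at index 9: 31
New value at index 9: 37
Delta = 37 - 31 = 6
New sum = old_sum + delta = 209 + (6) = 215

Answer: 215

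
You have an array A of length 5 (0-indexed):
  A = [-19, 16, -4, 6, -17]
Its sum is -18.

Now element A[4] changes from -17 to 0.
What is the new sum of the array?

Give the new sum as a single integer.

Answer: -1

Derivation:
Old value at index 4: -17
New value at index 4: 0
Delta = 0 - -17 = 17
New sum = old_sum + delta = -18 + (17) = -1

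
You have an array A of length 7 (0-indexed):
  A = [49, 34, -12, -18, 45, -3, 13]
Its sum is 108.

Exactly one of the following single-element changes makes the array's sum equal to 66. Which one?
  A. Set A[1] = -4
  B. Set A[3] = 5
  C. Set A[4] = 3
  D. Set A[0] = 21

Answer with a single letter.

Answer: C

Derivation:
Option A: A[1] 34->-4, delta=-38, new_sum=108+(-38)=70
Option B: A[3] -18->5, delta=23, new_sum=108+(23)=131
Option C: A[4] 45->3, delta=-42, new_sum=108+(-42)=66 <-- matches target
Option D: A[0] 49->21, delta=-28, new_sum=108+(-28)=80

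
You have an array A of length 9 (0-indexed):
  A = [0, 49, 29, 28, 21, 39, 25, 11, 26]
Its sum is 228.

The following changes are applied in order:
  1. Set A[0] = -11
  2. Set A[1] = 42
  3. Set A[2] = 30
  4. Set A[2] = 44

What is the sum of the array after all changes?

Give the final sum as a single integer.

Answer: 225

Derivation:
Initial sum: 228
Change 1: A[0] 0 -> -11, delta = -11, sum = 217
Change 2: A[1] 49 -> 42, delta = -7, sum = 210
Change 3: A[2] 29 -> 30, delta = 1, sum = 211
Change 4: A[2] 30 -> 44, delta = 14, sum = 225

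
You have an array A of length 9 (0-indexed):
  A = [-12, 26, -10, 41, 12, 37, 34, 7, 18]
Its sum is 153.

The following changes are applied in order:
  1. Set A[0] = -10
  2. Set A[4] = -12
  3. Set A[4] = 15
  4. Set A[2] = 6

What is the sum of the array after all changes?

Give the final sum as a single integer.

Answer: 174

Derivation:
Initial sum: 153
Change 1: A[0] -12 -> -10, delta = 2, sum = 155
Change 2: A[4] 12 -> -12, delta = -24, sum = 131
Change 3: A[4] -12 -> 15, delta = 27, sum = 158
Change 4: A[2] -10 -> 6, delta = 16, sum = 174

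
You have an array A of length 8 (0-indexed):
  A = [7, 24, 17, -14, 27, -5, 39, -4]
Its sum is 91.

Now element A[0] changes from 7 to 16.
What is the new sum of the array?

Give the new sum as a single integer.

Answer: 100

Derivation:
Old value at index 0: 7
New value at index 0: 16
Delta = 16 - 7 = 9
New sum = old_sum + delta = 91 + (9) = 100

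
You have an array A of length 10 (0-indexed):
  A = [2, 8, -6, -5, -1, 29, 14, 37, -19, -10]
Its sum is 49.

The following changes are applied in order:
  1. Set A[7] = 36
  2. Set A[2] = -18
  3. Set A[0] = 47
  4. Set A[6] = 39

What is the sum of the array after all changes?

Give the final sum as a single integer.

Initial sum: 49
Change 1: A[7] 37 -> 36, delta = -1, sum = 48
Change 2: A[2] -6 -> -18, delta = -12, sum = 36
Change 3: A[0] 2 -> 47, delta = 45, sum = 81
Change 4: A[6] 14 -> 39, delta = 25, sum = 106

Answer: 106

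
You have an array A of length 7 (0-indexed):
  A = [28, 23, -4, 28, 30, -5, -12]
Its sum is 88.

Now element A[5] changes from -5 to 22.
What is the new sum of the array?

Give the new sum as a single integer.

Old value at index 5: -5
New value at index 5: 22
Delta = 22 - -5 = 27
New sum = old_sum + delta = 88 + (27) = 115

Answer: 115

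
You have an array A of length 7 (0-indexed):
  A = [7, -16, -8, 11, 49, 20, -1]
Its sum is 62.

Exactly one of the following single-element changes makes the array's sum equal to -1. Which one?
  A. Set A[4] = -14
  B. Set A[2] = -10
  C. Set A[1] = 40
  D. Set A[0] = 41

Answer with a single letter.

Answer: A

Derivation:
Option A: A[4] 49->-14, delta=-63, new_sum=62+(-63)=-1 <-- matches target
Option B: A[2] -8->-10, delta=-2, new_sum=62+(-2)=60
Option C: A[1] -16->40, delta=56, new_sum=62+(56)=118
Option D: A[0] 7->41, delta=34, new_sum=62+(34)=96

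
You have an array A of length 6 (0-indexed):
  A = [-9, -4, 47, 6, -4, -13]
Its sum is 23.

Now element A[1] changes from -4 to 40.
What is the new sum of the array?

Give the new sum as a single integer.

Answer: 67

Derivation:
Old value at index 1: -4
New value at index 1: 40
Delta = 40 - -4 = 44
New sum = old_sum + delta = 23 + (44) = 67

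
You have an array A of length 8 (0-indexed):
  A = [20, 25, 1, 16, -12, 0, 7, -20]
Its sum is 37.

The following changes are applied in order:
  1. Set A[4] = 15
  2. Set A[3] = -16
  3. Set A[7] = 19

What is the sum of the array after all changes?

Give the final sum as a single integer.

Initial sum: 37
Change 1: A[4] -12 -> 15, delta = 27, sum = 64
Change 2: A[3] 16 -> -16, delta = -32, sum = 32
Change 3: A[7] -20 -> 19, delta = 39, sum = 71

Answer: 71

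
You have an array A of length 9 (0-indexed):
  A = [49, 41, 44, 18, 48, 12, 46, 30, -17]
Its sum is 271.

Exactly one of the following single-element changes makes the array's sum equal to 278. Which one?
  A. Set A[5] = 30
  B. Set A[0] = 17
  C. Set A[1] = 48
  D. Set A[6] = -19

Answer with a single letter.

Answer: C

Derivation:
Option A: A[5] 12->30, delta=18, new_sum=271+(18)=289
Option B: A[0] 49->17, delta=-32, new_sum=271+(-32)=239
Option C: A[1] 41->48, delta=7, new_sum=271+(7)=278 <-- matches target
Option D: A[6] 46->-19, delta=-65, new_sum=271+(-65)=206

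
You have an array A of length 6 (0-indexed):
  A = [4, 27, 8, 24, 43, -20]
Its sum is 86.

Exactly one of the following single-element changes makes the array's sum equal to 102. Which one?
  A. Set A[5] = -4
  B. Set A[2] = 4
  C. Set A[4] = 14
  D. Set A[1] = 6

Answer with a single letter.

Option A: A[5] -20->-4, delta=16, new_sum=86+(16)=102 <-- matches target
Option B: A[2] 8->4, delta=-4, new_sum=86+(-4)=82
Option C: A[4] 43->14, delta=-29, new_sum=86+(-29)=57
Option D: A[1] 27->6, delta=-21, new_sum=86+(-21)=65

Answer: A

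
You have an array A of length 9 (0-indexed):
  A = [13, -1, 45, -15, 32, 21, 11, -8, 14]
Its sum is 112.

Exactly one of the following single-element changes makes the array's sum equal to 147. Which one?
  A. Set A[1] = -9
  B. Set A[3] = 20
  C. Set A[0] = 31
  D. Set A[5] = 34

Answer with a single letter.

Option A: A[1] -1->-9, delta=-8, new_sum=112+(-8)=104
Option B: A[3] -15->20, delta=35, new_sum=112+(35)=147 <-- matches target
Option C: A[0] 13->31, delta=18, new_sum=112+(18)=130
Option D: A[5] 21->34, delta=13, new_sum=112+(13)=125

Answer: B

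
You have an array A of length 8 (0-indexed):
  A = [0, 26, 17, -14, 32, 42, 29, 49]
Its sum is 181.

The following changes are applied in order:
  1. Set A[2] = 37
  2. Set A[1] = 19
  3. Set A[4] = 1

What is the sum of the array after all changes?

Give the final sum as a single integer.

Answer: 163

Derivation:
Initial sum: 181
Change 1: A[2] 17 -> 37, delta = 20, sum = 201
Change 2: A[1] 26 -> 19, delta = -7, sum = 194
Change 3: A[4] 32 -> 1, delta = -31, sum = 163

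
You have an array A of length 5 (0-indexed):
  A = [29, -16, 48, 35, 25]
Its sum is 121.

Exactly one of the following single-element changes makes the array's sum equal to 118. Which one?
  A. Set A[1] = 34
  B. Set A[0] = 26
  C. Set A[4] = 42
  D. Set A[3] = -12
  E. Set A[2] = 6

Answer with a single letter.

Option A: A[1] -16->34, delta=50, new_sum=121+(50)=171
Option B: A[0] 29->26, delta=-3, new_sum=121+(-3)=118 <-- matches target
Option C: A[4] 25->42, delta=17, new_sum=121+(17)=138
Option D: A[3] 35->-12, delta=-47, new_sum=121+(-47)=74
Option E: A[2] 48->6, delta=-42, new_sum=121+(-42)=79

Answer: B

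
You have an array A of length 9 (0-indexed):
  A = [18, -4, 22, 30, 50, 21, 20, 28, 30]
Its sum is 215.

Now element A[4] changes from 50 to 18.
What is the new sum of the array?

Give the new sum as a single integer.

Answer: 183

Derivation:
Old value at index 4: 50
New value at index 4: 18
Delta = 18 - 50 = -32
New sum = old_sum + delta = 215 + (-32) = 183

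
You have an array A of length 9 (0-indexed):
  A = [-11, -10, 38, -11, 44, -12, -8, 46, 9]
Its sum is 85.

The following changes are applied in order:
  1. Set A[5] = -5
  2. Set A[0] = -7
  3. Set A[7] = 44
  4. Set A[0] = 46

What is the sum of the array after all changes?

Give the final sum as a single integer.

Initial sum: 85
Change 1: A[5] -12 -> -5, delta = 7, sum = 92
Change 2: A[0] -11 -> -7, delta = 4, sum = 96
Change 3: A[7] 46 -> 44, delta = -2, sum = 94
Change 4: A[0] -7 -> 46, delta = 53, sum = 147

Answer: 147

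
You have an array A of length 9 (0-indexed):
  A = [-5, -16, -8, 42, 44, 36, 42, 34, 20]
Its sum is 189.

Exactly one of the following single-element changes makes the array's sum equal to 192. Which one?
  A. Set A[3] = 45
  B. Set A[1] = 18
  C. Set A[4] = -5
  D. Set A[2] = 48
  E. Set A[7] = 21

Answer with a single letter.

Option A: A[3] 42->45, delta=3, new_sum=189+(3)=192 <-- matches target
Option B: A[1] -16->18, delta=34, new_sum=189+(34)=223
Option C: A[4] 44->-5, delta=-49, new_sum=189+(-49)=140
Option D: A[2] -8->48, delta=56, new_sum=189+(56)=245
Option E: A[7] 34->21, delta=-13, new_sum=189+(-13)=176

Answer: A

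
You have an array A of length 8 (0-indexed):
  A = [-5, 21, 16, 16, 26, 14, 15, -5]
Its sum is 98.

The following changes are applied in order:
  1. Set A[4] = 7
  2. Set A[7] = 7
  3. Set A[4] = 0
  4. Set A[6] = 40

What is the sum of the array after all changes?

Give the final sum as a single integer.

Answer: 109

Derivation:
Initial sum: 98
Change 1: A[4] 26 -> 7, delta = -19, sum = 79
Change 2: A[7] -5 -> 7, delta = 12, sum = 91
Change 3: A[4] 7 -> 0, delta = -7, sum = 84
Change 4: A[6] 15 -> 40, delta = 25, sum = 109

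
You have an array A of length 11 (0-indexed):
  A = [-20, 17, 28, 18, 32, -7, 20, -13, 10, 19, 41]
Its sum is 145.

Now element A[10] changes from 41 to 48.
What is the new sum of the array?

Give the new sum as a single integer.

Old value at index 10: 41
New value at index 10: 48
Delta = 48 - 41 = 7
New sum = old_sum + delta = 145 + (7) = 152

Answer: 152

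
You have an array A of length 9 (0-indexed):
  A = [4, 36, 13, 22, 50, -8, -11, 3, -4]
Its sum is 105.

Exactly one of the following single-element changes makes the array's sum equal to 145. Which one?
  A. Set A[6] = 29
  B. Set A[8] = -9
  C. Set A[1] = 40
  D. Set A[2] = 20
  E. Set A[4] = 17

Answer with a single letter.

Option A: A[6] -11->29, delta=40, new_sum=105+(40)=145 <-- matches target
Option B: A[8] -4->-9, delta=-5, new_sum=105+(-5)=100
Option C: A[1] 36->40, delta=4, new_sum=105+(4)=109
Option D: A[2] 13->20, delta=7, new_sum=105+(7)=112
Option E: A[4] 50->17, delta=-33, new_sum=105+(-33)=72

Answer: A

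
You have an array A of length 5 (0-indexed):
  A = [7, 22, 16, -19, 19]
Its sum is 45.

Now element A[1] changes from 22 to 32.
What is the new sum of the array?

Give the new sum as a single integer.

Old value at index 1: 22
New value at index 1: 32
Delta = 32 - 22 = 10
New sum = old_sum + delta = 45 + (10) = 55

Answer: 55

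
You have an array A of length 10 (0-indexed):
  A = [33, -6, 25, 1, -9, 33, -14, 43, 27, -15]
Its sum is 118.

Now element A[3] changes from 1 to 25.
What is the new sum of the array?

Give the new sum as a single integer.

Old value at index 3: 1
New value at index 3: 25
Delta = 25 - 1 = 24
New sum = old_sum + delta = 118 + (24) = 142

Answer: 142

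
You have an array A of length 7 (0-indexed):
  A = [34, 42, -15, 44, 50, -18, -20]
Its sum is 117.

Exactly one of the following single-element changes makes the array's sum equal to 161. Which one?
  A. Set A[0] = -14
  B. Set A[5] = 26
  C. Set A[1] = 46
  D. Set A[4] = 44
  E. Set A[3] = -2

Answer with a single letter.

Answer: B

Derivation:
Option A: A[0] 34->-14, delta=-48, new_sum=117+(-48)=69
Option B: A[5] -18->26, delta=44, new_sum=117+(44)=161 <-- matches target
Option C: A[1] 42->46, delta=4, new_sum=117+(4)=121
Option D: A[4] 50->44, delta=-6, new_sum=117+(-6)=111
Option E: A[3] 44->-2, delta=-46, new_sum=117+(-46)=71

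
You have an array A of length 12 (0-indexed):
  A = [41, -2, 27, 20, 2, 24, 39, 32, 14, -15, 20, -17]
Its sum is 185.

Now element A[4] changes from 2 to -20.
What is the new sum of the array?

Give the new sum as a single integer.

Old value at index 4: 2
New value at index 4: -20
Delta = -20 - 2 = -22
New sum = old_sum + delta = 185 + (-22) = 163

Answer: 163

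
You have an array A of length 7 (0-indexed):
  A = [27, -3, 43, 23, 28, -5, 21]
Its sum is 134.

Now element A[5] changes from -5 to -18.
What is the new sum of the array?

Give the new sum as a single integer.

Answer: 121

Derivation:
Old value at index 5: -5
New value at index 5: -18
Delta = -18 - -5 = -13
New sum = old_sum + delta = 134 + (-13) = 121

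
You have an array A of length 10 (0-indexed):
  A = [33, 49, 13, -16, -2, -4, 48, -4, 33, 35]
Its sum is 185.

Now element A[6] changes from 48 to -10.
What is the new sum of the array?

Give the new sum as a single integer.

Answer: 127

Derivation:
Old value at index 6: 48
New value at index 6: -10
Delta = -10 - 48 = -58
New sum = old_sum + delta = 185 + (-58) = 127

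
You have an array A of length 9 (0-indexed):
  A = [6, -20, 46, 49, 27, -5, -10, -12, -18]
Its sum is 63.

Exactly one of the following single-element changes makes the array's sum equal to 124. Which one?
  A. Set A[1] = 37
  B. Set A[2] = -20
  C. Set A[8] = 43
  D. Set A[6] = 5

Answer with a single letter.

Option A: A[1] -20->37, delta=57, new_sum=63+(57)=120
Option B: A[2] 46->-20, delta=-66, new_sum=63+(-66)=-3
Option C: A[8] -18->43, delta=61, new_sum=63+(61)=124 <-- matches target
Option D: A[6] -10->5, delta=15, new_sum=63+(15)=78

Answer: C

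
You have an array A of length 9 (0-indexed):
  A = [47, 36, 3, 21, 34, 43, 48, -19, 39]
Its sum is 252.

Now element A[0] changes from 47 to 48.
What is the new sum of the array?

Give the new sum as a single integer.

Old value at index 0: 47
New value at index 0: 48
Delta = 48 - 47 = 1
New sum = old_sum + delta = 252 + (1) = 253

Answer: 253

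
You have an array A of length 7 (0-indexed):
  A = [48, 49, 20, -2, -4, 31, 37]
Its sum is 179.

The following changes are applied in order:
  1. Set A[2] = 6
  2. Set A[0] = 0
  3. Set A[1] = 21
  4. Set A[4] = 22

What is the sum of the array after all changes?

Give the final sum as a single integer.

Initial sum: 179
Change 1: A[2] 20 -> 6, delta = -14, sum = 165
Change 2: A[0] 48 -> 0, delta = -48, sum = 117
Change 3: A[1] 49 -> 21, delta = -28, sum = 89
Change 4: A[4] -4 -> 22, delta = 26, sum = 115

Answer: 115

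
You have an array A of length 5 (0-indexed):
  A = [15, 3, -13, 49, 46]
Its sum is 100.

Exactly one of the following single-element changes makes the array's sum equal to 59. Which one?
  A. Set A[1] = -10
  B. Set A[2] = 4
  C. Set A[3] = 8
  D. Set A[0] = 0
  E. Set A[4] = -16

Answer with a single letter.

Answer: C

Derivation:
Option A: A[1] 3->-10, delta=-13, new_sum=100+(-13)=87
Option B: A[2] -13->4, delta=17, new_sum=100+(17)=117
Option C: A[3] 49->8, delta=-41, new_sum=100+(-41)=59 <-- matches target
Option D: A[0] 15->0, delta=-15, new_sum=100+(-15)=85
Option E: A[4] 46->-16, delta=-62, new_sum=100+(-62)=38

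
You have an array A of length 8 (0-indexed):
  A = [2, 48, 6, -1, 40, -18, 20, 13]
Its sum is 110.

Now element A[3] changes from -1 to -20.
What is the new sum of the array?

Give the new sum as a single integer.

Old value at index 3: -1
New value at index 3: -20
Delta = -20 - -1 = -19
New sum = old_sum + delta = 110 + (-19) = 91

Answer: 91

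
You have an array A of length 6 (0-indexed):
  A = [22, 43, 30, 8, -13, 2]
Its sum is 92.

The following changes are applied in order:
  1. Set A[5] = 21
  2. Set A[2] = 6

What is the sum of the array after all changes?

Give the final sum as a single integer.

Initial sum: 92
Change 1: A[5] 2 -> 21, delta = 19, sum = 111
Change 2: A[2] 30 -> 6, delta = -24, sum = 87

Answer: 87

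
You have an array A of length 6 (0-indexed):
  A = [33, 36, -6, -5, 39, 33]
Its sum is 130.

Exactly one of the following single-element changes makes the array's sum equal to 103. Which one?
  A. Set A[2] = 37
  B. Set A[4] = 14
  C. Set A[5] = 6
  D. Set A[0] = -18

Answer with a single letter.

Option A: A[2] -6->37, delta=43, new_sum=130+(43)=173
Option B: A[4] 39->14, delta=-25, new_sum=130+(-25)=105
Option C: A[5] 33->6, delta=-27, new_sum=130+(-27)=103 <-- matches target
Option D: A[0] 33->-18, delta=-51, new_sum=130+(-51)=79

Answer: C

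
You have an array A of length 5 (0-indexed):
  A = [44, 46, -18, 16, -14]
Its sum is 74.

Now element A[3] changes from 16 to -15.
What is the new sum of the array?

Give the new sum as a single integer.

Old value at index 3: 16
New value at index 3: -15
Delta = -15 - 16 = -31
New sum = old_sum + delta = 74 + (-31) = 43

Answer: 43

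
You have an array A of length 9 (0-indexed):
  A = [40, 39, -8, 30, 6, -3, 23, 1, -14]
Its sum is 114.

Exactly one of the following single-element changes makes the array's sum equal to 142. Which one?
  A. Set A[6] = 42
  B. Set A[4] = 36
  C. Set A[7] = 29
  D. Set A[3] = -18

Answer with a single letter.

Answer: C

Derivation:
Option A: A[6] 23->42, delta=19, new_sum=114+(19)=133
Option B: A[4] 6->36, delta=30, new_sum=114+(30)=144
Option C: A[7] 1->29, delta=28, new_sum=114+(28)=142 <-- matches target
Option D: A[3] 30->-18, delta=-48, new_sum=114+(-48)=66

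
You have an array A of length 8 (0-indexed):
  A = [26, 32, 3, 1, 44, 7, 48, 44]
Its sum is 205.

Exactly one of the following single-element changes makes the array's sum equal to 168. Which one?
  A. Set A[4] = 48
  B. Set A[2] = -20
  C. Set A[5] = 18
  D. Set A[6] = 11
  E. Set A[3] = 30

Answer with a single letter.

Option A: A[4] 44->48, delta=4, new_sum=205+(4)=209
Option B: A[2] 3->-20, delta=-23, new_sum=205+(-23)=182
Option C: A[5] 7->18, delta=11, new_sum=205+(11)=216
Option D: A[6] 48->11, delta=-37, new_sum=205+(-37)=168 <-- matches target
Option E: A[3] 1->30, delta=29, new_sum=205+(29)=234

Answer: D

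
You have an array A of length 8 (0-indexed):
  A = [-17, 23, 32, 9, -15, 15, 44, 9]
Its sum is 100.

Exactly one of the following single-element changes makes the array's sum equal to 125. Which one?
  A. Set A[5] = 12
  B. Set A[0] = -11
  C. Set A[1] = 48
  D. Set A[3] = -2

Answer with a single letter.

Option A: A[5] 15->12, delta=-3, new_sum=100+(-3)=97
Option B: A[0] -17->-11, delta=6, new_sum=100+(6)=106
Option C: A[1] 23->48, delta=25, new_sum=100+(25)=125 <-- matches target
Option D: A[3] 9->-2, delta=-11, new_sum=100+(-11)=89

Answer: C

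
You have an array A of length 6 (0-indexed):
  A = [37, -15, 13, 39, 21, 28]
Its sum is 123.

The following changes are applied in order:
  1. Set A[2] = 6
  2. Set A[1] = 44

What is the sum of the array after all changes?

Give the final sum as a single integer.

Initial sum: 123
Change 1: A[2] 13 -> 6, delta = -7, sum = 116
Change 2: A[1] -15 -> 44, delta = 59, sum = 175

Answer: 175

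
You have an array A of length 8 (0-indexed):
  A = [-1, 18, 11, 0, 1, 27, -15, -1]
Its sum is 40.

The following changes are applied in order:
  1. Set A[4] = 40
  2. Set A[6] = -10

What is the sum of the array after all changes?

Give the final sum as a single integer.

Answer: 84

Derivation:
Initial sum: 40
Change 1: A[4] 1 -> 40, delta = 39, sum = 79
Change 2: A[6] -15 -> -10, delta = 5, sum = 84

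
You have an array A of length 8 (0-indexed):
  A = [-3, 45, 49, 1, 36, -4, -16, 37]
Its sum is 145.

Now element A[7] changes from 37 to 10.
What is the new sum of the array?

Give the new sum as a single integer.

Answer: 118

Derivation:
Old value at index 7: 37
New value at index 7: 10
Delta = 10 - 37 = -27
New sum = old_sum + delta = 145 + (-27) = 118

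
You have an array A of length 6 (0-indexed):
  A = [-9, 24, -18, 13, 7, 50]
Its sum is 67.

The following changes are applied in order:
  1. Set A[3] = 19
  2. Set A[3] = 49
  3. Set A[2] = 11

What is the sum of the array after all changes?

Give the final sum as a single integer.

Answer: 132

Derivation:
Initial sum: 67
Change 1: A[3] 13 -> 19, delta = 6, sum = 73
Change 2: A[3] 19 -> 49, delta = 30, sum = 103
Change 3: A[2] -18 -> 11, delta = 29, sum = 132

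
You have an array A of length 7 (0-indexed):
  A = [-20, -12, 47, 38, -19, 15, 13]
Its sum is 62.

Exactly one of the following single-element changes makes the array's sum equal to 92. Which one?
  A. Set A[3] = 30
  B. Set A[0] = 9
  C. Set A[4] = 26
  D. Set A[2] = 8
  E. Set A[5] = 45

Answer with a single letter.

Option A: A[3] 38->30, delta=-8, new_sum=62+(-8)=54
Option B: A[0] -20->9, delta=29, new_sum=62+(29)=91
Option C: A[4] -19->26, delta=45, new_sum=62+(45)=107
Option D: A[2] 47->8, delta=-39, new_sum=62+(-39)=23
Option E: A[5] 15->45, delta=30, new_sum=62+(30)=92 <-- matches target

Answer: E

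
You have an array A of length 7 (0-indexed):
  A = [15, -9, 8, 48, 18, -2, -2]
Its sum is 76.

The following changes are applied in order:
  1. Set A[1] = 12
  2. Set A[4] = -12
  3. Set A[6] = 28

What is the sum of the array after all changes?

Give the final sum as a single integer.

Initial sum: 76
Change 1: A[1] -9 -> 12, delta = 21, sum = 97
Change 2: A[4] 18 -> -12, delta = -30, sum = 67
Change 3: A[6] -2 -> 28, delta = 30, sum = 97

Answer: 97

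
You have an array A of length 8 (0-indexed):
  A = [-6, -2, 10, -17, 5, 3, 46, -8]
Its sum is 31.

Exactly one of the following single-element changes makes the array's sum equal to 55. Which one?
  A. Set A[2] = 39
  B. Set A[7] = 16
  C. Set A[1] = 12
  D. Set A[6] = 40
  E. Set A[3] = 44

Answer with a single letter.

Option A: A[2] 10->39, delta=29, new_sum=31+(29)=60
Option B: A[7] -8->16, delta=24, new_sum=31+(24)=55 <-- matches target
Option C: A[1] -2->12, delta=14, new_sum=31+(14)=45
Option D: A[6] 46->40, delta=-6, new_sum=31+(-6)=25
Option E: A[3] -17->44, delta=61, new_sum=31+(61)=92

Answer: B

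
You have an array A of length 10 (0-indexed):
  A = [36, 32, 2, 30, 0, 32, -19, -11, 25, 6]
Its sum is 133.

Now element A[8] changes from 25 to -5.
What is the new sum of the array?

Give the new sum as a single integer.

Old value at index 8: 25
New value at index 8: -5
Delta = -5 - 25 = -30
New sum = old_sum + delta = 133 + (-30) = 103

Answer: 103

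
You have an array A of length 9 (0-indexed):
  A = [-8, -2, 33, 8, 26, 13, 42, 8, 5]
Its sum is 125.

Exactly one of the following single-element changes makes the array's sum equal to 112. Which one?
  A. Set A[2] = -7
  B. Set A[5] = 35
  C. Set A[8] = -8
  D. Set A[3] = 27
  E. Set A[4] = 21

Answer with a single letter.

Option A: A[2] 33->-7, delta=-40, new_sum=125+(-40)=85
Option B: A[5] 13->35, delta=22, new_sum=125+(22)=147
Option C: A[8] 5->-8, delta=-13, new_sum=125+(-13)=112 <-- matches target
Option D: A[3] 8->27, delta=19, new_sum=125+(19)=144
Option E: A[4] 26->21, delta=-5, new_sum=125+(-5)=120

Answer: C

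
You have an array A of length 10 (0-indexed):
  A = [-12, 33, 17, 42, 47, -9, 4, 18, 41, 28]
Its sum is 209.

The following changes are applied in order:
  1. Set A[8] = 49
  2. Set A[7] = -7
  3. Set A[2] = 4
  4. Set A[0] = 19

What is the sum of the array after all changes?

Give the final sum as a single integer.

Initial sum: 209
Change 1: A[8] 41 -> 49, delta = 8, sum = 217
Change 2: A[7] 18 -> -7, delta = -25, sum = 192
Change 3: A[2] 17 -> 4, delta = -13, sum = 179
Change 4: A[0] -12 -> 19, delta = 31, sum = 210

Answer: 210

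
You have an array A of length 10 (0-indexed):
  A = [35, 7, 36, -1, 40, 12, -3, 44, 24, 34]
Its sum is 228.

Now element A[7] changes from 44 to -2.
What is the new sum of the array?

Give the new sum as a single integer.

Answer: 182

Derivation:
Old value at index 7: 44
New value at index 7: -2
Delta = -2 - 44 = -46
New sum = old_sum + delta = 228 + (-46) = 182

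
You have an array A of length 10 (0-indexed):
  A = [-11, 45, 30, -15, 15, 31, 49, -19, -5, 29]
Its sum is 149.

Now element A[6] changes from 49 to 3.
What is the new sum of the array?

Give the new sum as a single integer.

Old value at index 6: 49
New value at index 6: 3
Delta = 3 - 49 = -46
New sum = old_sum + delta = 149 + (-46) = 103

Answer: 103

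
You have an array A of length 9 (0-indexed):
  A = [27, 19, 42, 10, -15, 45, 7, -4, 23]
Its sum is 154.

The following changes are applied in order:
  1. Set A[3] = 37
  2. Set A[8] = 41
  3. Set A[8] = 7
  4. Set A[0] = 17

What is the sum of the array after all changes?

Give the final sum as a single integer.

Initial sum: 154
Change 1: A[3] 10 -> 37, delta = 27, sum = 181
Change 2: A[8] 23 -> 41, delta = 18, sum = 199
Change 3: A[8] 41 -> 7, delta = -34, sum = 165
Change 4: A[0] 27 -> 17, delta = -10, sum = 155

Answer: 155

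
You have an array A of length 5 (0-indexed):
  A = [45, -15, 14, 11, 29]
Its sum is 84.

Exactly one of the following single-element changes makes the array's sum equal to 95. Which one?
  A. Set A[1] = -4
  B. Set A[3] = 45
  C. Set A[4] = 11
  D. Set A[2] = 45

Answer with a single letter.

Option A: A[1] -15->-4, delta=11, new_sum=84+(11)=95 <-- matches target
Option B: A[3] 11->45, delta=34, new_sum=84+(34)=118
Option C: A[4] 29->11, delta=-18, new_sum=84+(-18)=66
Option D: A[2] 14->45, delta=31, new_sum=84+(31)=115

Answer: A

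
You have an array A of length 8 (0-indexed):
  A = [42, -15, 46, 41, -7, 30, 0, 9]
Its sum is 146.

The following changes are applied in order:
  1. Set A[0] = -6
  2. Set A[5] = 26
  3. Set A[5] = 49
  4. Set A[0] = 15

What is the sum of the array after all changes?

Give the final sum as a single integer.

Answer: 138

Derivation:
Initial sum: 146
Change 1: A[0] 42 -> -6, delta = -48, sum = 98
Change 2: A[5] 30 -> 26, delta = -4, sum = 94
Change 3: A[5] 26 -> 49, delta = 23, sum = 117
Change 4: A[0] -6 -> 15, delta = 21, sum = 138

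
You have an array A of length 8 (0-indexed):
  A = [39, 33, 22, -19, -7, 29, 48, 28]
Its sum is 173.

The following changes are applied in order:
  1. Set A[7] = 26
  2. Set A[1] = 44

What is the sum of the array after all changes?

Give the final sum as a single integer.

Answer: 182

Derivation:
Initial sum: 173
Change 1: A[7] 28 -> 26, delta = -2, sum = 171
Change 2: A[1] 33 -> 44, delta = 11, sum = 182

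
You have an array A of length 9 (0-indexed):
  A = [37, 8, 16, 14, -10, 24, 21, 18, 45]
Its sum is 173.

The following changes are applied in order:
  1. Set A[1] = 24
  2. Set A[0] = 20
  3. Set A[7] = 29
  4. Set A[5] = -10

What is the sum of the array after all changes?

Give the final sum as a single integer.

Initial sum: 173
Change 1: A[1] 8 -> 24, delta = 16, sum = 189
Change 2: A[0] 37 -> 20, delta = -17, sum = 172
Change 3: A[7] 18 -> 29, delta = 11, sum = 183
Change 4: A[5] 24 -> -10, delta = -34, sum = 149

Answer: 149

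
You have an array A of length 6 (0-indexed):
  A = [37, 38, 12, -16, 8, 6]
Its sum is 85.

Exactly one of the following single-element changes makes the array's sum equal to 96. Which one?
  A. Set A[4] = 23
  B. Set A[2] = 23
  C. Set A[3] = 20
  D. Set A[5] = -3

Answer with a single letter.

Option A: A[4] 8->23, delta=15, new_sum=85+(15)=100
Option B: A[2] 12->23, delta=11, new_sum=85+(11)=96 <-- matches target
Option C: A[3] -16->20, delta=36, new_sum=85+(36)=121
Option D: A[5] 6->-3, delta=-9, new_sum=85+(-9)=76

Answer: B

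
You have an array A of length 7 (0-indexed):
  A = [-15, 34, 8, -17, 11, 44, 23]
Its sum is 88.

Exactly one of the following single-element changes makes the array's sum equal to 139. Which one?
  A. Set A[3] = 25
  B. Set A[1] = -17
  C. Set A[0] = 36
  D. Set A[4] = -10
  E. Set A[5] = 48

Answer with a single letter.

Option A: A[3] -17->25, delta=42, new_sum=88+(42)=130
Option B: A[1] 34->-17, delta=-51, new_sum=88+(-51)=37
Option C: A[0] -15->36, delta=51, new_sum=88+(51)=139 <-- matches target
Option D: A[4] 11->-10, delta=-21, new_sum=88+(-21)=67
Option E: A[5] 44->48, delta=4, new_sum=88+(4)=92

Answer: C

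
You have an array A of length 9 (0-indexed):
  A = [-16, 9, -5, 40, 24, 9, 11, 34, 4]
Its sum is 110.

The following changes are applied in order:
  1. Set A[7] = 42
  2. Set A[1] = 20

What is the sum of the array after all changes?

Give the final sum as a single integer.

Initial sum: 110
Change 1: A[7] 34 -> 42, delta = 8, sum = 118
Change 2: A[1] 9 -> 20, delta = 11, sum = 129

Answer: 129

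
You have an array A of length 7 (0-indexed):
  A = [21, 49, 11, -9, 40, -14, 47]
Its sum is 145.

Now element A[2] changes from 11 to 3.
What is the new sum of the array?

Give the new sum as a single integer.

Old value at index 2: 11
New value at index 2: 3
Delta = 3 - 11 = -8
New sum = old_sum + delta = 145 + (-8) = 137

Answer: 137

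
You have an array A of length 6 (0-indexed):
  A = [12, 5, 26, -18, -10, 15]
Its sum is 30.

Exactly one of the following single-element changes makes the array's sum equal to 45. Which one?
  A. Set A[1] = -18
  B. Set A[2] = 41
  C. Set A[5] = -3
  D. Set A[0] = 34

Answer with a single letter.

Option A: A[1] 5->-18, delta=-23, new_sum=30+(-23)=7
Option B: A[2] 26->41, delta=15, new_sum=30+(15)=45 <-- matches target
Option C: A[5] 15->-3, delta=-18, new_sum=30+(-18)=12
Option D: A[0] 12->34, delta=22, new_sum=30+(22)=52

Answer: B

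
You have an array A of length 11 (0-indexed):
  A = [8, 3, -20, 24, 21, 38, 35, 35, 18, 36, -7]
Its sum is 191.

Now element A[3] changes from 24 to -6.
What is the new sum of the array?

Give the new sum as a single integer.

Answer: 161

Derivation:
Old value at index 3: 24
New value at index 3: -6
Delta = -6 - 24 = -30
New sum = old_sum + delta = 191 + (-30) = 161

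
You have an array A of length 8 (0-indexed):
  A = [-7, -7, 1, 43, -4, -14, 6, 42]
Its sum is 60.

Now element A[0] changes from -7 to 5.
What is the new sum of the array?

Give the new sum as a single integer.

Answer: 72

Derivation:
Old value at index 0: -7
New value at index 0: 5
Delta = 5 - -7 = 12
New sum = old_sum + delta = 60 + (12) = 72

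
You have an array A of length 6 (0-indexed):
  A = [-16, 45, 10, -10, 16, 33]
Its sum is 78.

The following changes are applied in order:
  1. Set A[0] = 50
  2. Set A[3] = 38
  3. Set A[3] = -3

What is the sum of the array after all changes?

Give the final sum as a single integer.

Initial sum: 78
Change 1: A[0] -16 -> 50, delta = 66, sum = 144
Change 2: A[3] -10 -> 38, delta = 48, sum = 192
Change 3: A[3] 38 -> -3, delta = -41, sum = 151

Answer: 151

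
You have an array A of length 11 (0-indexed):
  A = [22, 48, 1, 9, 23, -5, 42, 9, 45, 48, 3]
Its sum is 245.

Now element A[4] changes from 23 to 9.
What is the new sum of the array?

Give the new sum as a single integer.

Old value at index 4: 23
New value at index 4: 9
Delta = 9 - 23 = -14
New sum = old_sum + delta = 245 + (-14) = 231

Answer: 231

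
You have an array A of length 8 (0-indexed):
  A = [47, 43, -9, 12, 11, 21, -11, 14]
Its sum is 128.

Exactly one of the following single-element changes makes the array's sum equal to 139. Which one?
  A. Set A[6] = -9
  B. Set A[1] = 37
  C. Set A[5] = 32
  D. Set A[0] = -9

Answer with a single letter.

Option A: A[6] -11->-9, delta=2, new_sum=128+(2)=130
Option B: A[1] 43->37, delta=-6, new_sum=128+(-6)=122
Option C: A[5] 21->32, delta=11, new_sum=128+(11)=139 <-- matches target
Option D: A[0] 47->-9, delta=-56, new_sum=128+(-56)=72

Answer: C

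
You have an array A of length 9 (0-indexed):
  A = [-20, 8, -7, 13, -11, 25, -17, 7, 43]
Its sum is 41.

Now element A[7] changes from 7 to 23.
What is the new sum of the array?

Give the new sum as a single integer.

Answer: 57

Derivation:
Old value at index 7: 7
New value at index 7: 23
Delta = 23 - 7 = 16
New sum = old_sum + delta = 41 + (16) = 57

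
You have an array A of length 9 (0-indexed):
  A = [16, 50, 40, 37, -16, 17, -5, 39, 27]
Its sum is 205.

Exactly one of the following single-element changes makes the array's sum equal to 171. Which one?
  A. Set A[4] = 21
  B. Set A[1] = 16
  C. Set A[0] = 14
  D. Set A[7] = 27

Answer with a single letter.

Option A: A[4] -16->21, delta=37, new_sum=205+(37)=242
Option B: A[1] 50->16, delta=-34, new_sum=205+(-34)=171 <-- matches target
Option C: A[0] 16->14, delta=-2, new_sum=205+(-2)=203
Option D: A[7] 39->27, delta=-12, new_sum=205+(-12)=193

Answer: B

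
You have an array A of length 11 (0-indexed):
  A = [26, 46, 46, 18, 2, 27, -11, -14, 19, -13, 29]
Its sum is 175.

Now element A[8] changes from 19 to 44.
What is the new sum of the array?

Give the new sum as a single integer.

Answer: 200

Derivation:
Old value at index 8: 19
New value at index 8: 44
Delta = 44 - 19 = 25
New sum = old_sum + delta = 175 + (25) = 200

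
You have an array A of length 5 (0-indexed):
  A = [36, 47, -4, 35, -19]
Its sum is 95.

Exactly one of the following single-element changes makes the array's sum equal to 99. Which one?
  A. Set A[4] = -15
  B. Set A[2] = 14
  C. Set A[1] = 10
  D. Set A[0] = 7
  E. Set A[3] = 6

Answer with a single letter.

Answer: A

Derivation:
Option A: A[4] -19->-15, delta=4, new_sum=95+(4)=99 <-- matches target
Option B: A[2] -4->14, delta=18, new_sum=95+(18)=113
Option C: A[1] 47->10, delta=-37, new_sum=95+(-37)=58
Option D: A[0] 36->7, delta=-29, new_sum=95+(-29)=66
Option E: A[3] 35->6, delta=-29, new_sum=95+(-29)=66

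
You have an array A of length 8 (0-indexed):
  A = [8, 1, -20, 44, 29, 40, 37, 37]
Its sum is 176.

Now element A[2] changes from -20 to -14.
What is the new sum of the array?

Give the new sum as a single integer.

Old value at index 2: -20
New value at index 2: -14
Delta = -14 - -20 = 6
New sum = old_sum + delta = 176 + (6) = 182

Answer: 182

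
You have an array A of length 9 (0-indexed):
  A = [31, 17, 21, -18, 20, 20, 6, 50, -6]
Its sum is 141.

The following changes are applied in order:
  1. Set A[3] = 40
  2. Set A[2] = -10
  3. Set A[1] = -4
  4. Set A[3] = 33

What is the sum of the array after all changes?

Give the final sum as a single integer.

Initial sum: 141
Change 1: A[3] -18 -> 40, delta = 58, sum = 199
Change 2: A[2] 21 -> -10, delta = -31, sum = 168
Change 3: A[1] 17 -> -4, delta = -21, sum = 147
Change 4: A[3] 40 -> 33, delta = -7, sum = 140

Answer: 140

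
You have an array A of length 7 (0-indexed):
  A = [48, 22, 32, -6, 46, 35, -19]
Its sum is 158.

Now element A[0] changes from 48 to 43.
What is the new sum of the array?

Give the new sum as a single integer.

Old value at index 0: 48
New value at index 0: 43
Delta = 43 - 48 = -5
New sum = old_sum + delta = 158 + (-5) = 153

Answer: 153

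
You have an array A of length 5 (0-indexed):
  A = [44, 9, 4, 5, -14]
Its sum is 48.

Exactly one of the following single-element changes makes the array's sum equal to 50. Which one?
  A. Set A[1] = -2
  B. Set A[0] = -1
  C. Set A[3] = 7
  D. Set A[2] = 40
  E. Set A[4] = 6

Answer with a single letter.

Option A: A[1] 9->-2, delta=-11, new_sum=48+(-11)=37
Option B: A[0] 44->-1, delta=-45, new_sum=48+(-45)=3
Option C: A[3] 5->7, delta=2, new_sum=48+(2)=50 <-- matches target
Option D: A[2] 4->40, delta=36, new_sum=48+(36)=84
Option E: A[4] -14->6, delta=20, new_sum=48+(20)=68

Answer: C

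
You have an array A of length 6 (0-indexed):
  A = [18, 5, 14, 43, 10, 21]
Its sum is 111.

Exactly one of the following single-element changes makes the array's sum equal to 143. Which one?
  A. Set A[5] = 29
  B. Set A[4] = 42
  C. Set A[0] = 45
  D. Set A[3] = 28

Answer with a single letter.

Option A: A[5] 21->29, delta=8, new_sum=111+(8)=119
Option B: A[4] 10->42, delta=32, new_sum=111+(32)=143 <-- matches target
Option C: A[0] 18->45, delta=27, new_sum=111+(27)=138
Option D: A[3] 43->28, delta=-15, new_sum=111+(-15)=96

Answer: B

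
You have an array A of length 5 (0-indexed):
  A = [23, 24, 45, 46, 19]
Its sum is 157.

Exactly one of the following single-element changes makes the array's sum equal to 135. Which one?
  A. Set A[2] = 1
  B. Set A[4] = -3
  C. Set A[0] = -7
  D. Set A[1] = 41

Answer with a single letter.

Answer: B

Derivation:
Option A: A[2] 45->1, delta=-44, new_sum=157+(-44)=113
Option B: A[4] 19->-3, delta=-22, new_sum=157+(-22)=135 <-- matches target
Option C: A[0] 23->-7, delta=-30, new_sum=157+(-30)=127
Option D: A[1] 24->41, delta=17, new_sum=157+(17)=174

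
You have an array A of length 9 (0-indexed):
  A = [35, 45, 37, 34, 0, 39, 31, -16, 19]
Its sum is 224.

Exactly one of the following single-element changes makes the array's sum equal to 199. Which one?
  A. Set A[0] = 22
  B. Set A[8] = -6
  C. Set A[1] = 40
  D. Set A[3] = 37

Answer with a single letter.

Answer: B

Derivation:
Option A: A[0] 35->22, delta=-13, new_sum=224+(-13)=211
Option B: A[8] 19->-6, delta=-25, new_sum=224+(-25)=199 <-- matches target
Option C: A[1] 45->40, delta=-5, new_sum=224+(-5)=219
Option D: A[3] 34->37, delta=3, new_sum=224+(3)=227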